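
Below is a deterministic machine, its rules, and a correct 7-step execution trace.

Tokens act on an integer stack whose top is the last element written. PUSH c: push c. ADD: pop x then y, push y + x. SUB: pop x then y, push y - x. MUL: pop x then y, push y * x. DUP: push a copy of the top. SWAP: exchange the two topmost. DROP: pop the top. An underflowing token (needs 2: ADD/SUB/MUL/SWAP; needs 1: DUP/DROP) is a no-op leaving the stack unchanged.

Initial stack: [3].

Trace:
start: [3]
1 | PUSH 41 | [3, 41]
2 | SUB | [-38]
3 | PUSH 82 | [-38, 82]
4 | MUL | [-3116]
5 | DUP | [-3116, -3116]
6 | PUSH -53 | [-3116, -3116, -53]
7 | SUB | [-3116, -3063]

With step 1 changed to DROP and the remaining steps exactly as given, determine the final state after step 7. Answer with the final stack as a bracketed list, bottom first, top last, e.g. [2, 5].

(re-executing from step 1 with the substitution; state before step 1: [3])
1 | DROP | []
2 | SUB | []
3 | PUSH 82 | [82]
4 | MUL | [82]
5 | DUP | [82, 82]
6 | PUSH -53 | [82, 82, -53]
7 | SUB | [82, 135]

[82, 135]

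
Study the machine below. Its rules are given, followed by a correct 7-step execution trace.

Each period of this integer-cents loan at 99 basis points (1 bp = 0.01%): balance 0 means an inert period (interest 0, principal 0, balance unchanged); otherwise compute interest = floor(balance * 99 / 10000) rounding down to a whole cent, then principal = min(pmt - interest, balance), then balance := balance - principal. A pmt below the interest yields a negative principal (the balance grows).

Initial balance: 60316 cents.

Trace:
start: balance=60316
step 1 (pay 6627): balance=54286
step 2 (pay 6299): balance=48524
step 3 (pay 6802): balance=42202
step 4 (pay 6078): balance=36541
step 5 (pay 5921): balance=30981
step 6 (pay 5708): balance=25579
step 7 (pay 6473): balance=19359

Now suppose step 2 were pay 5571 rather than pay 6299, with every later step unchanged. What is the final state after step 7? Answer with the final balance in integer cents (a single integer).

(re-executing from step 2 with the substitution; state before step 2: balance=54286)
step 2 (pay 5571): balance=49252
step 3 (pay 6802): balance=42937
step 4 (pay 6078): balance=37284
step 5 (pay 5921): balance=31732
step 6 (pay 5708): balance=26338
step 7 (pay 6473): balance=20125

20125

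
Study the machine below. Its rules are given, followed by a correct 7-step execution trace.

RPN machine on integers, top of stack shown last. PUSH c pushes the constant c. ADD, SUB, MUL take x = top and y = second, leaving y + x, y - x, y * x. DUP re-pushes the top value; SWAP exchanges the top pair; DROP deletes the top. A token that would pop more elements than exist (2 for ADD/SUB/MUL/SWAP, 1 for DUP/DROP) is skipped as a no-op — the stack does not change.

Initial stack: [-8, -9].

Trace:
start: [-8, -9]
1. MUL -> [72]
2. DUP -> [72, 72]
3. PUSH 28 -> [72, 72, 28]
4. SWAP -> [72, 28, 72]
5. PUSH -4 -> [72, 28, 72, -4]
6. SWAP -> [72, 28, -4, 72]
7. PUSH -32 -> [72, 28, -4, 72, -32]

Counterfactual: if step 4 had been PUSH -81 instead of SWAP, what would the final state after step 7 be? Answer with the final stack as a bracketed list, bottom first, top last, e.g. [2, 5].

[72, 72, 28, -4, -81, -32]

(re-executing from step 4 with the substitution; state before step 4: [72, 72, 28])
4. PUSH -81 -> [72, 72, 28, -81]
5. PUSH -4 -> [72, 72, 28, -81, -4]
6. SWAP -> [72, 72, 28, -4, -81]
7. PUSH -32 -> [72, 72, 28, -4, -81, -32]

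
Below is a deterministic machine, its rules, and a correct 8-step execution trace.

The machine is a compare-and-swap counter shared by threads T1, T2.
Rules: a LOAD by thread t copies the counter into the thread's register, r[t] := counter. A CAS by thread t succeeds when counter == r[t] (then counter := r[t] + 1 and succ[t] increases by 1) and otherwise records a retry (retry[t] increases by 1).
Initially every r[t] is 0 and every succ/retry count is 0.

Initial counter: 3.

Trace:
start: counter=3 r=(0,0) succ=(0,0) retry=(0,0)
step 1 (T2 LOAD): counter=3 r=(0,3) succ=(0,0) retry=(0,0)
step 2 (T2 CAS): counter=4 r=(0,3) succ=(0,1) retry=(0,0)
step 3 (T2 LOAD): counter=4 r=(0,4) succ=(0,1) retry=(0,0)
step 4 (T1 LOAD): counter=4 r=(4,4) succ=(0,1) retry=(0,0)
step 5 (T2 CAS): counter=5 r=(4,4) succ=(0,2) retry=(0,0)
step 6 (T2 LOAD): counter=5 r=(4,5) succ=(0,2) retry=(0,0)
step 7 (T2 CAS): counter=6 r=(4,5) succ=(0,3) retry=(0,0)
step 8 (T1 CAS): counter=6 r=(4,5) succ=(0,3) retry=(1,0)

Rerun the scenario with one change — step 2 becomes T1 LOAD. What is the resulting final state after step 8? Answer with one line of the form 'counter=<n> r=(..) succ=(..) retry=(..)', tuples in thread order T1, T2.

counter=5 r=(3,4) succ=(0,2) retry=(1,0)

(re-executing from step 2 with the substitution; state before step 2: counter=3 r=(0,3) succ=(0,0) retry=(0,0))
step 2 (T1 LOAD): counter=3 r=(3,3) succ=(0,0) retry=(0,0)
step 3 (T2 LOAD): counter=3 r=(3,3) succ=(0,0) retry=(0,0)
step 4 (T1 LOAD): counter=3 r=(3,3) succ=(0,0) retry=(0,0)
step 5 (T2 CAS): counter=4 r=(3,3) succ=(0,1) retry=(0,0)
step 6 (T2 LOAD): counter=4 r=(3,4) succ=(0,1) retry=(0,0)
step 7 (T2 CAS): counter=5 r=(3,4) succ=(0,2) retry=(0,0)
step 8 (T1 CAS): counter=5 r=(3,4) succ=(0,2) retry=(1,0)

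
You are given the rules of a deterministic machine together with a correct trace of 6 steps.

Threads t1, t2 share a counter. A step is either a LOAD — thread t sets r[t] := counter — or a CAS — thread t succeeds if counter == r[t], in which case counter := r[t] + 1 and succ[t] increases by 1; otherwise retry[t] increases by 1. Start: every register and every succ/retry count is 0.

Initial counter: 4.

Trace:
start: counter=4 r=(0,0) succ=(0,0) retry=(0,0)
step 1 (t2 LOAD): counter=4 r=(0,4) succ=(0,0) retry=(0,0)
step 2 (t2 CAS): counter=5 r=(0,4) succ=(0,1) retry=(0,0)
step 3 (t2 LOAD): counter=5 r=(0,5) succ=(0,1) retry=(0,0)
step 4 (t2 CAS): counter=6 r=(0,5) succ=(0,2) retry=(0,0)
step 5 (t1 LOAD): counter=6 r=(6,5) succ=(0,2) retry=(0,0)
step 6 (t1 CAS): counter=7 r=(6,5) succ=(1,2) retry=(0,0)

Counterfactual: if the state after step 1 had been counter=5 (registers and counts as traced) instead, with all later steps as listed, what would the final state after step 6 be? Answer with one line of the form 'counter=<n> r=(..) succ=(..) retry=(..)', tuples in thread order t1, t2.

counter=7 r=(6,5) succ=(1,1) retry=(0,1)

state after step 1 := counter=5 r=(0,4) succ=(0,0) retry=(0,0)
step 2 (t2 CAS): counter=5 r=(0,4) succ=(0,0) retry=(0,1)
step 3 (t2 LOAD): counter=5 r=(0,5) succ=(0,0) retry=(0,1)
step 4 (t2 CAS): counter=6 r=(0,5) succ=(0,1) retry=(0,1)
step 5 (t1 LOAD): counter=6 r=(6,5) succ=(0,1) retry=(0,1)
step 6 (t1 CAS): counter=7 r=(6,5) succ=(1,1) retry=(0,1)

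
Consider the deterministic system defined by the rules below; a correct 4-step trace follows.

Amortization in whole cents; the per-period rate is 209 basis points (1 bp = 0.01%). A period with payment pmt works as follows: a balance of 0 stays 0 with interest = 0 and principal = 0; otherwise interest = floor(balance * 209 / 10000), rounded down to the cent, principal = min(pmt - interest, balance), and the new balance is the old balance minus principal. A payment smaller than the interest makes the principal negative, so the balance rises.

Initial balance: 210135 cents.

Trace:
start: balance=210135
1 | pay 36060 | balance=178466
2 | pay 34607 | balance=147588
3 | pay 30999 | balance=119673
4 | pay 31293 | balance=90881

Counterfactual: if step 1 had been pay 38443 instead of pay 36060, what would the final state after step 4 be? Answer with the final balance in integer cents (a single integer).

88346

(re-executing from step 1 with the substitution; state before step 1: balance=210135)
1 | pay 38443 | balance=176083
2 | pay 34607 | balance=145156
3 | pay 30999 | balance=117190
4 | pay 31293 | balance=88346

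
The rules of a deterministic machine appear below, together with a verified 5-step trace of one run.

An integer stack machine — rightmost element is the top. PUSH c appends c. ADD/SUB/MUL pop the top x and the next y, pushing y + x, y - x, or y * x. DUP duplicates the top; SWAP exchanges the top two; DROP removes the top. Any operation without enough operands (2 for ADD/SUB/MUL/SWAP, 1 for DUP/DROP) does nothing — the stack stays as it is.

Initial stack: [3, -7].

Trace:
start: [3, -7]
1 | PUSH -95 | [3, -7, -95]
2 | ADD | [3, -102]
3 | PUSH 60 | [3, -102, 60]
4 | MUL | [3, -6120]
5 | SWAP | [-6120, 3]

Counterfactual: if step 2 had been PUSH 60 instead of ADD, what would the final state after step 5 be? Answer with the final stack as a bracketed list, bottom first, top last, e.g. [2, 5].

(re-executing from step 2 with the substitution; state before step 2: [3, -7, -95])
2 | PUSH 60 | [3, -7, -95, 60]
3 | PUSH 60 | [3, -7, -95, 60, 60]
4 | MUL | [3, -7, -95, 3600]
5 | SWAP | [3, -7, 3600, -95]

[3, -7, 3600, -95]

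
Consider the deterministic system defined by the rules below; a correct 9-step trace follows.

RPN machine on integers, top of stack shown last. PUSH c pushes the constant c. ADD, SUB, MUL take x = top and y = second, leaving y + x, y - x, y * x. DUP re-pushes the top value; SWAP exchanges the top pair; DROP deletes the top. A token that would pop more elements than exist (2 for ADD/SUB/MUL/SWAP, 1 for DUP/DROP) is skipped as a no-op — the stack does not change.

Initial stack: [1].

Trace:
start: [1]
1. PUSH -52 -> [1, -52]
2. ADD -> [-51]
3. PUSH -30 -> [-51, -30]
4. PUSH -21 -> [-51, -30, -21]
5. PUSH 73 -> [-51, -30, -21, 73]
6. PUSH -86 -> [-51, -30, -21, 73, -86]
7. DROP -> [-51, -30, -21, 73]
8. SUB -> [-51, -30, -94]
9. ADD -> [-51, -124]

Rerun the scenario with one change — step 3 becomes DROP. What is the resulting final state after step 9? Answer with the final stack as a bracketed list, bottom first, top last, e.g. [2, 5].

[-94]

(re-executing from step 3 with the substitution; state before step 3: [-51])
3. DROP -> []
4. PUSH -21 -> [-21]
5. PUSH 73 -> [-21, 73]
6. PUSH -86 -> [-21, 73, -86]
7. DROP -> [-21, 73]
8. SUB -> [-94]
9. ADD -> [-94]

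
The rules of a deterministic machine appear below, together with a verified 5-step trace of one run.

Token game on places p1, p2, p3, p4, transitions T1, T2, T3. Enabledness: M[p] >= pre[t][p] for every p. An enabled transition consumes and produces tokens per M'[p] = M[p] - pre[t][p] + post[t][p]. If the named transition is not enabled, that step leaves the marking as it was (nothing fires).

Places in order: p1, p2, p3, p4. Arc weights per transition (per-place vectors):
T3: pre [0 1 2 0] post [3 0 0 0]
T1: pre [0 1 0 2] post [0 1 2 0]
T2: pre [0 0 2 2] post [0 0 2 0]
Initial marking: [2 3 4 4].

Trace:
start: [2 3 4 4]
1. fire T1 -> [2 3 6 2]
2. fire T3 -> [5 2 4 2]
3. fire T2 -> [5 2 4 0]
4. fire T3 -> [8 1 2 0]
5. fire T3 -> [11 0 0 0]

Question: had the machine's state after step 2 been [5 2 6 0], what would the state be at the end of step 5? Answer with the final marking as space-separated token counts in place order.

11 0 2 0

state after step 2 := [5 2 6 0]
3. fire T2 -> [5 2 6 0]
4. fire T3 -> [8 1 4 0]
5. fire T3 -> [11 0 2 0]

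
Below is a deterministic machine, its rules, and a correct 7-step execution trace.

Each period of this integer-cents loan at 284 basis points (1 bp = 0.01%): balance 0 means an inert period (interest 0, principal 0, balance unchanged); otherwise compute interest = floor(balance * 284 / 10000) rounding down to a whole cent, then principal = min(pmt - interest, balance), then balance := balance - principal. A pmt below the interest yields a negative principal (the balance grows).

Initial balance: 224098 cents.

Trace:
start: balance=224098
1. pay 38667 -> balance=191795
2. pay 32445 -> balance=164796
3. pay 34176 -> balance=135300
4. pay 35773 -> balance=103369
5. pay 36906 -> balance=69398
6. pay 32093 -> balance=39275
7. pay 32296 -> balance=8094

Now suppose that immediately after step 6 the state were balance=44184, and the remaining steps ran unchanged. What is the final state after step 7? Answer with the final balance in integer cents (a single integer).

state after step 6 := balance=44184
7. pay 32296 -> balance=13142

13142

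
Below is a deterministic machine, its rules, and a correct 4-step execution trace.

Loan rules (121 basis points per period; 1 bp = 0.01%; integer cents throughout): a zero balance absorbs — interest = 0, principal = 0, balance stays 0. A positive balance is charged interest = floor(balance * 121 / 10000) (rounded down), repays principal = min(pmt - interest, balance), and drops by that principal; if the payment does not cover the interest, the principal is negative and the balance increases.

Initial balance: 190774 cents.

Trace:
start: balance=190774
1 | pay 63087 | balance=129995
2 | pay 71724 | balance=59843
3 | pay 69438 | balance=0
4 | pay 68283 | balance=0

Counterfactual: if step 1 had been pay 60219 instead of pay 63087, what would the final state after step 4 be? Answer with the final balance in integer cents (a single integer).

0

(re-executing from step 1 with the substitution; state before step 1: balance=190774)
1 | pay 60219 | balance=132863
2 | pay 71724 | balance=62746
3 | pay 69438 | balance=0
4 | pay 68283 | balance=0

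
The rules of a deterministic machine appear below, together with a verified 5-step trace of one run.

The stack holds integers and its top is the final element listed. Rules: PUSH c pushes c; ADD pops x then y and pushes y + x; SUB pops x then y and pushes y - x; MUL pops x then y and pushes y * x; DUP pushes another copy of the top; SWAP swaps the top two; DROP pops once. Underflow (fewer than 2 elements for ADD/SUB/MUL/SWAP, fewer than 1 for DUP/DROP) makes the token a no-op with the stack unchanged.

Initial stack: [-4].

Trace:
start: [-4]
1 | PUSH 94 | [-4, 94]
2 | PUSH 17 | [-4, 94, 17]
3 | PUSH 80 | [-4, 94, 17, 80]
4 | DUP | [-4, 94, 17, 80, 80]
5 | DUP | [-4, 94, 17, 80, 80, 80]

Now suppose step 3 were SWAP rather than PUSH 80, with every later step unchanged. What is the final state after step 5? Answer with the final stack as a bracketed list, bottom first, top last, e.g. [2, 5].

(re-executing from step 3 with the substitution; state before step 3: [-4, 94, 17])
3 | SWAP | [-4, 17, 94]
4 | DUP | [-4, 17, 94, 94]
5 | DUP | [-4, 17, 94, 94, 94]

[-4, 17, 94, 94, 94]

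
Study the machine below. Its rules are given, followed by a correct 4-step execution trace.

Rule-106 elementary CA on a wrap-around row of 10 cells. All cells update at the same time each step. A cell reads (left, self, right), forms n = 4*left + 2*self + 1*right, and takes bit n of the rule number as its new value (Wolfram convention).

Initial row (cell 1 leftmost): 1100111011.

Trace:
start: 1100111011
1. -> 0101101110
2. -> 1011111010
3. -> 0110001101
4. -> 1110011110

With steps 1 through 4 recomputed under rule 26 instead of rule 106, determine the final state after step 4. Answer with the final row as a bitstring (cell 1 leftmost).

(re-executing steps 1..4 under rule 26; state before step 1: 1100111011)
1. -> 0011100010
2. -> 0110010101
3. -> 0101100000
4. -> 1001010000

1001010000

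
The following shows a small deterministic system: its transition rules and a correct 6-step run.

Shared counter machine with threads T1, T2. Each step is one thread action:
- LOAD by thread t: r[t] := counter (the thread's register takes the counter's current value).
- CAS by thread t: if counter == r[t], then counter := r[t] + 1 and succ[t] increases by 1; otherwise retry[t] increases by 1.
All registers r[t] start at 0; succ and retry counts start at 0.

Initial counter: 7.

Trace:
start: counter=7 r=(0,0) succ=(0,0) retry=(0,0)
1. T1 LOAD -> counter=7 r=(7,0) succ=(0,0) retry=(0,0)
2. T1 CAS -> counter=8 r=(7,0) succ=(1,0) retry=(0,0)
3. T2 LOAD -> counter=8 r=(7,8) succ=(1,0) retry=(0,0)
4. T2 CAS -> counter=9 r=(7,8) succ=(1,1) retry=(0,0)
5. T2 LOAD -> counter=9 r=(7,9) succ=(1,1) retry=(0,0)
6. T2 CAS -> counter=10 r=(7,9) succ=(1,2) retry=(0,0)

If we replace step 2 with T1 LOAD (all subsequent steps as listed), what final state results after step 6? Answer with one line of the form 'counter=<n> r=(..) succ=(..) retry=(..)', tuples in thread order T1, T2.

(re-executing from step 2 with the substitution; state before step 2: counter=7 r=(7,0) succ=(0,0) retry=(0,0))
2. T1 LOAD -> counter=7 r=(7,0) succ=(0,0) retry=(0,0)
3. T2 LOAD -> counter=7 r=(7,7) succ=(0,0) retry=(0,0)
4. T2 CAS -> counter=8 r=(7,7) succ=(0,1) retry=(0,0)
5. T2 LOAD -> counter=8 r=(7,8) succ=(0,1) retry=(0,0)
6. T2 CAS -> counter=9 r=(7,8) succ=(0,2) retry=(0,0)

counter=9 r=(7,8) succ=(0,2) retry=(0,0)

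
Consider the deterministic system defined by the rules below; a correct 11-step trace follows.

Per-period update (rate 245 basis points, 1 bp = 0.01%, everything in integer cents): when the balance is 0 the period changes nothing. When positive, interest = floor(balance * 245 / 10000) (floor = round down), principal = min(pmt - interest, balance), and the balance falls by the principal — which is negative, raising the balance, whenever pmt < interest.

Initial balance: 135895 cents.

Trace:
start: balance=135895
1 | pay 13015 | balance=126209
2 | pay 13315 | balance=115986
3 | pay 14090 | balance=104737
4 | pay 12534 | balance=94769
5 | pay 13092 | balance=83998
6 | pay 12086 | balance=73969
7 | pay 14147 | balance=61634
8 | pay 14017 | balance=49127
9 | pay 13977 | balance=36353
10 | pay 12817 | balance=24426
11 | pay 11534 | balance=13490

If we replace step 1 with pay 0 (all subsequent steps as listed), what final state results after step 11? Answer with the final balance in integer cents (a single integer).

(re-executing from step 1 with the substitution; state before step 1: balance=135895)
1 | pay 0 | balance=139224
2 | pay 13315 | balance=129319
3 | pay 14090 | balance=118397
4 | pay 12534 | balance=108763
5 | pay 13092 | balance=98335
6 | pay 12086 | balance=88658
7 | pay 14147 | balance=76683
8 | pay 14017 | balance=64544
9 | pay 13977 | balance=52148
10 | pay 12817 | balance=40608
11 | pay 11534 | balance=30068

30068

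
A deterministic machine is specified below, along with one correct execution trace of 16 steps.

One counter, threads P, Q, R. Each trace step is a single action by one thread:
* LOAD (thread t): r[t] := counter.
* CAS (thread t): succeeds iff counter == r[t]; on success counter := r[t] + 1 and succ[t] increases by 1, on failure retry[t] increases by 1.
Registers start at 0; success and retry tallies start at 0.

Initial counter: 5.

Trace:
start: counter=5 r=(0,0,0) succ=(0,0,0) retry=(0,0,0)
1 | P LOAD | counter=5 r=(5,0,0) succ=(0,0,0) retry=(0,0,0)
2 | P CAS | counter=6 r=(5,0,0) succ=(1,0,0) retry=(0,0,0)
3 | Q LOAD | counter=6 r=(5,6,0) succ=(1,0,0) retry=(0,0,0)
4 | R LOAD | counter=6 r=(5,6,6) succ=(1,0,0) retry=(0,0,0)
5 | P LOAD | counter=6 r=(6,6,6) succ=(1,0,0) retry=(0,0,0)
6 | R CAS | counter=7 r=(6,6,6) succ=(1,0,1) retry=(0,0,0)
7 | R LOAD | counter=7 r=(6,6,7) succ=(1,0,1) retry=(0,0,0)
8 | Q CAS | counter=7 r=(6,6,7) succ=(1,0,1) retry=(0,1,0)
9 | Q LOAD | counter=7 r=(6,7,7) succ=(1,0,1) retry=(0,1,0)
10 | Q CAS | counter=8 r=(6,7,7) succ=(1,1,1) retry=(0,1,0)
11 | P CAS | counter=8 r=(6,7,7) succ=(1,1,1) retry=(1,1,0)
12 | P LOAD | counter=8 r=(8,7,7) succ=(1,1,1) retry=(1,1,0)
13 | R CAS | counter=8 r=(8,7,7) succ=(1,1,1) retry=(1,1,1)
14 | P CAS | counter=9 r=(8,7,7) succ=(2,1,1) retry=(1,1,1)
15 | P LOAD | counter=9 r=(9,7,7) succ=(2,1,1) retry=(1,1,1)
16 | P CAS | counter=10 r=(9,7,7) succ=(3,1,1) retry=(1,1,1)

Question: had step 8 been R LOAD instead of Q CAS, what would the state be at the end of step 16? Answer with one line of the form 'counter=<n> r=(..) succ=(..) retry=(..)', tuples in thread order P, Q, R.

(re-executing from step 8 with the substitution; state before step 8: counter=7 r=(6,6,7) succ=(1,0,1) retry=(0,0,0))
8 | R LOAD | counter=7 r=(6,6,7) succ=(1,0,1) retry=(0,0,0)
9 | Q LOAD | counter=7 r=(6,7,7) succ=(1,0,1) retry=(0,0,0)
10 | Q CAS | counter=8 r=(6,7,7) succ=(1,1,1) retry=(0,0,0)
11 | P CAS | counter=8 r=(6,7,7) succ=(1,1,1) retry=(1,0,0)
12 | P LOAD | counter=8 r=(8,7,7) succ=(1,1,1) retry=(1,0,0)
13 | R CAS | counter=8 r=(8,7,7) succ=(1,1,1) retry=(1,0,1)
14 | P CAS | counter=9 r=(8,7,7) succ=(2,1,1) retry=(1,0,1)
15 | P LOAD | counter=9 r=(9,7,7) succ=(2,1,1) retry=(1,0,1)
16 | P CAS | counter=10 r=(9,7,7) succ=(3,1,1) retry=(1,0,1)

counter=10 r=(9,7,7) succ=(3,1,1) retry=(1,0,1)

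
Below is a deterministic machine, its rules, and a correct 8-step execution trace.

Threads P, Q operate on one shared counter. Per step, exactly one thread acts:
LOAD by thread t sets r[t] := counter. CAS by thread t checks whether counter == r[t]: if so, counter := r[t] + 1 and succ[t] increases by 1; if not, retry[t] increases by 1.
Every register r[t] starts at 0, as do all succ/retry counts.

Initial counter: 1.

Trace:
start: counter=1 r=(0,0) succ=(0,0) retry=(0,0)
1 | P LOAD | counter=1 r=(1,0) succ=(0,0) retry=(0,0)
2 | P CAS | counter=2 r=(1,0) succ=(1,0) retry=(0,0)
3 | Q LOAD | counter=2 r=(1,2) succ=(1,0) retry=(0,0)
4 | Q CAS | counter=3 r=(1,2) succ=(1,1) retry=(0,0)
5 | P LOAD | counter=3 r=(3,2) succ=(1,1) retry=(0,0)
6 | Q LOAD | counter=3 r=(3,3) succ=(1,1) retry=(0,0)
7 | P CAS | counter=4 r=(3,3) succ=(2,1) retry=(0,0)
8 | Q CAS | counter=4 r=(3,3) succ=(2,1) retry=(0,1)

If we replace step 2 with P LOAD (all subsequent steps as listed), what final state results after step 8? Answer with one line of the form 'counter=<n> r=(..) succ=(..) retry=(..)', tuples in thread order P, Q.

counter=3 r=(2,2) succ=(1,1) retry=(0,1)

(re-executing from step 2 with the substitution; state before step 2: counter=1 r=(1,0) succ=(0,0) retry=(0,0))
2 | P LOAD | counter=1 r=(1,0) succ=(0,0) retry=(0,0)
3 | Q LOAD | counter=1 r=(1,1) succ=(0,0) retry=(0,0)
4 | Q CAS | counter=2 r=(1,1) succ=(0,1) retry=(0,0)
5 | P LOAD | counter=2 r=(2,1) succ=(0,1) retry=(0,0)
6 | Q LOAD | counter=2 r=(2,2) succ=(0,1) retry=(0,0)
7 | P CAS | counter=3 r=(2,2) succ=(1,1) retry=(0,0)
8 | Q CAS | counter=3 r=(2,2) succ=(1,1) retry=(0,1)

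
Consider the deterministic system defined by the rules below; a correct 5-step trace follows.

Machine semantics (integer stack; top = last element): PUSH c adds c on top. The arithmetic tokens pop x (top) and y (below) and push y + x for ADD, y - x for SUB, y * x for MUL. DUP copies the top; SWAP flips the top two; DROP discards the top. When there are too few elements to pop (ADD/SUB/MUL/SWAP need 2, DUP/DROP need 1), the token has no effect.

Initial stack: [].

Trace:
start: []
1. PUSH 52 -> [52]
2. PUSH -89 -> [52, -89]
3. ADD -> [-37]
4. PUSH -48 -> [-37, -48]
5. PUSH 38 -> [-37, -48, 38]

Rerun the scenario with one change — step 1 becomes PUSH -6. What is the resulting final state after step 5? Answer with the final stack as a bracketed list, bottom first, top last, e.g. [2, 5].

[-95, -48, 38]

(re-executing from step 1 with the substitution; state before step 1: [])
1. PUSH -6 -> [-6]
2. PUSH -89 -> [-6, -89]
3. ADD -> [-95]
4. PUSH -48 -> [-95, -48]
5. PUSH 38 -> [-95, -48, 38]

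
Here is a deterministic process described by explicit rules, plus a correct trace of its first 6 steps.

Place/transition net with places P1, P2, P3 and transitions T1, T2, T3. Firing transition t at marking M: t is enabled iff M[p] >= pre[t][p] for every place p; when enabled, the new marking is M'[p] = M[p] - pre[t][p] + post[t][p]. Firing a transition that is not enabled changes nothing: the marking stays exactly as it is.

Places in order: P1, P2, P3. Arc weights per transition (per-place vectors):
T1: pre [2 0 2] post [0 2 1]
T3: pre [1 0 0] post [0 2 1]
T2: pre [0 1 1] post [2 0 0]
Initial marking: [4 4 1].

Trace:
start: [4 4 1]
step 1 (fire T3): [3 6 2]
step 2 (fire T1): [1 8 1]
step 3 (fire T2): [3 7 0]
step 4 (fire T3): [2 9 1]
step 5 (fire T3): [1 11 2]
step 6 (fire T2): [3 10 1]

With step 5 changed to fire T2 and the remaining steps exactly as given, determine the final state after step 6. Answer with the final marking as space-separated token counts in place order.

(re-executing from step 5 with the substitution; state before step 5: [2 9 1])
step 5 (fire T2): [4 8 0]
step 6 (fire T2): [4 8 0]

4 8 0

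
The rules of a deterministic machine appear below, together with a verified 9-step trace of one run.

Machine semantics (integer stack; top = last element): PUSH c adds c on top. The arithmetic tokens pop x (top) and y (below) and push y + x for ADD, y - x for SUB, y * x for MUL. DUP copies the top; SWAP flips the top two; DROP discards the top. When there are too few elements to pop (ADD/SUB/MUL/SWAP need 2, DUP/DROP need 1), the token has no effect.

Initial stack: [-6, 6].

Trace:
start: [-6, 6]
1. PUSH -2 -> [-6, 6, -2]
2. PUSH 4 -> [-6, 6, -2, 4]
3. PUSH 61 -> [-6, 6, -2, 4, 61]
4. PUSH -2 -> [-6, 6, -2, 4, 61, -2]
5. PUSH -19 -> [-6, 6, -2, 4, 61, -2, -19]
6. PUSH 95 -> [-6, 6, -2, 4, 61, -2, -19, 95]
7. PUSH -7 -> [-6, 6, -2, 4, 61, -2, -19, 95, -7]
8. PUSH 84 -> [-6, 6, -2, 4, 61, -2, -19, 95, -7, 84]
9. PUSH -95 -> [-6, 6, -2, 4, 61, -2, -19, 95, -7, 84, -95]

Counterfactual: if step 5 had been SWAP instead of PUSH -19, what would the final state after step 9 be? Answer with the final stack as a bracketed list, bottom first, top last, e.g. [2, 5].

[-6, 6, -2, 4, -2, 61, 95, -7, 84, -95]

(re-executing from step 5 with the substitution; state before step 5: [-6, 6, -2, 4, 61, -2])
5. SWAP -> [-6, 6, -2, 4, -2, 61]
6. PUSH 95 -> [-6, 6, -2, 4, -2, 61, 95]
7. PUSH -7 -> [-6, 6, -2, 4, -2, 61, 95, -7]
8. PUSH 84 -> [-6, 6, -2, 4, -2, 61, 95, -7, 84]
9. PUSH -95 -> [-6, 6, -2, 4, -2, 61, 95, -7, 84, -95]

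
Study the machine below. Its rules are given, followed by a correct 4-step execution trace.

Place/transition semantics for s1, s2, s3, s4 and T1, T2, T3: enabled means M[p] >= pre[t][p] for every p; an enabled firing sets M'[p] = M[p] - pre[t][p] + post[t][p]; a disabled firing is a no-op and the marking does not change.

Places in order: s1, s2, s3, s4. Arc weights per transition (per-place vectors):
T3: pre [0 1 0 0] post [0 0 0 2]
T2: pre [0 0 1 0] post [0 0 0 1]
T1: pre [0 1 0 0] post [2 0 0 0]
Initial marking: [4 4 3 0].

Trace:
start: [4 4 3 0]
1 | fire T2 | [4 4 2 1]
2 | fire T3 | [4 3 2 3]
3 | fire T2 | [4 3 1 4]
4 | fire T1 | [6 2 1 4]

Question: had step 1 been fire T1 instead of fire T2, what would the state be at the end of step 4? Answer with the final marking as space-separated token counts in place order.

(re-executing from step 1 with the substitution; state before step 1: [4 4 3 0])
1 | fire T1 | [6 3 3 0]
2 | fire T3 | [6 2 3 2]
3 | fire T2 | [6 2 2 3]
4 | fire T1 | [8 1 2 3]

8 1 2 3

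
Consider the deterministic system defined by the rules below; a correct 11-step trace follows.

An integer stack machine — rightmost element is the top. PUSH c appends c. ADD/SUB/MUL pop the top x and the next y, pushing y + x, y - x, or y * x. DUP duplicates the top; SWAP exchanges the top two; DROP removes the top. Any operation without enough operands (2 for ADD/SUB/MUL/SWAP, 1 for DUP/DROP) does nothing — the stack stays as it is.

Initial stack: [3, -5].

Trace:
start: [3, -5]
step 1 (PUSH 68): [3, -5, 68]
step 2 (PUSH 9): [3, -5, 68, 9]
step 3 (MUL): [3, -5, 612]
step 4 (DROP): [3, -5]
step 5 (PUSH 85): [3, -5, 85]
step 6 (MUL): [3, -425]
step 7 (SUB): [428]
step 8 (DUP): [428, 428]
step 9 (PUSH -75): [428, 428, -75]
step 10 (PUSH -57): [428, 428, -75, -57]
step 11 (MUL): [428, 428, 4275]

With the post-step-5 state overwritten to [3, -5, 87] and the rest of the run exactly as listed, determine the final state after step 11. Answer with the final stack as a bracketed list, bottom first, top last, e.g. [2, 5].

[438, 438, 4275]

state after step 5 := [3, -5, 87]
step 6 (MUL): [3, -435]
step 7 (SUB): [438]
step 8 (DUP): [438, 438]
step 9 (PUSH -75): [438, 438, -75]
step 10 (PUSH -57): [438, 438, -75, -57]
step 11 (MUL): [438, 438, 4275]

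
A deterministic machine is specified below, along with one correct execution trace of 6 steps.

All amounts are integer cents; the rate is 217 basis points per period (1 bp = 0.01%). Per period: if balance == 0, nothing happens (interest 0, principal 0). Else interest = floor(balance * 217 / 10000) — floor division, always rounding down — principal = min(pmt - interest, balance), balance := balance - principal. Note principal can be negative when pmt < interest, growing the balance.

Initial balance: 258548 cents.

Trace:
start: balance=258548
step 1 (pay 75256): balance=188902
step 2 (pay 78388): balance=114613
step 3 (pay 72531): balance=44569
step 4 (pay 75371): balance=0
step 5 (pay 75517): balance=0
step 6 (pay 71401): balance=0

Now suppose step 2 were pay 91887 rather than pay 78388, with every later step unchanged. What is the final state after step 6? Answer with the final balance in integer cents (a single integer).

0

(re-executing from step 2 with the substitution; state before step 2: balance=188902)
step 2 (pay 91887): balance=101114
step 3 (pay 72531): balance=30777
step 4 (pay 75371): balance=0
step 5 (pay 75517): balance=0
step 6 (pay 71401): balance=0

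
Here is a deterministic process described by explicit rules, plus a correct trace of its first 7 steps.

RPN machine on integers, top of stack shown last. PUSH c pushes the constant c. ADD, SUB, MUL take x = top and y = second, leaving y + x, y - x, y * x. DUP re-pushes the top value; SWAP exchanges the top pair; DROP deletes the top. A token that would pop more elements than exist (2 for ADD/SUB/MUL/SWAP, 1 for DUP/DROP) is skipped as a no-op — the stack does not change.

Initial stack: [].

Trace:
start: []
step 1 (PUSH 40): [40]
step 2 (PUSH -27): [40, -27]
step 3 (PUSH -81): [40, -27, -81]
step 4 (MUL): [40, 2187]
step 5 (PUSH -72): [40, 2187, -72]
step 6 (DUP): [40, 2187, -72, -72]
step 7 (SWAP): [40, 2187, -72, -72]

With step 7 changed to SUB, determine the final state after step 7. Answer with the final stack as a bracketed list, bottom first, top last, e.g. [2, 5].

(re-executing from step 7 with the substitution; state before step 7: [40, 2187, -72, -72])
step 7 (SUB): [40, 2187, 0]

[40, 2187, 0]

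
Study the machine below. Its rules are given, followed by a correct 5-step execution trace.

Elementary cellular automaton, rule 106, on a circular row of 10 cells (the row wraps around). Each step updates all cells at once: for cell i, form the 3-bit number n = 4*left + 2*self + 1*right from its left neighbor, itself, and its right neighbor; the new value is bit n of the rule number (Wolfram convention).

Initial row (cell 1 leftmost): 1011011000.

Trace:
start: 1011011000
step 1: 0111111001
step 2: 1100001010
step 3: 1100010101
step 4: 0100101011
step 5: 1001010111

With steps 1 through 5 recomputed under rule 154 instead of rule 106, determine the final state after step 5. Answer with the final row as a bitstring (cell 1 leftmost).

0101010010

(re-executing steps 1..5 under rule 154; state before step 1: 1011011000)
step 1: 0010010101
step 2: 1101100000
step 3: 1001010001
step 4: 0110001011
step 5: 0101010010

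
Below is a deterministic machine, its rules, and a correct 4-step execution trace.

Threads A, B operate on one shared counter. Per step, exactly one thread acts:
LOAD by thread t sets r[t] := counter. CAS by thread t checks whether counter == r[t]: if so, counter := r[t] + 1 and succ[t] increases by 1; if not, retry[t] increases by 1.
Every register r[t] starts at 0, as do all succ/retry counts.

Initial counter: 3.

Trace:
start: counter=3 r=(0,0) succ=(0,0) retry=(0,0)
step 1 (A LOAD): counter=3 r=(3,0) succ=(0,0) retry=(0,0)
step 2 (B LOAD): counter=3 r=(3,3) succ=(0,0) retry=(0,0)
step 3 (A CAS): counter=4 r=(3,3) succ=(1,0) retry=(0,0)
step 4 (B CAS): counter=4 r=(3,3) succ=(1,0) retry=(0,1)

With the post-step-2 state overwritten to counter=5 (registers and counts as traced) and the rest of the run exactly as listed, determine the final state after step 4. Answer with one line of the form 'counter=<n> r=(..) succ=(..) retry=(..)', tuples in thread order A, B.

counter=5 r=(3,3) succ=(0,0) retry=(1,1)

state after step 2 := counter=5 r=(3,3) succ=(0,0) retry=(0,0)
step 3 (A CAS): counter=5 r=(3,3) succ=(0,0) retry=(1,0)
step 4 (B CAS): counter=5 r=(3,3) succ=(0,0) retry=(1,1)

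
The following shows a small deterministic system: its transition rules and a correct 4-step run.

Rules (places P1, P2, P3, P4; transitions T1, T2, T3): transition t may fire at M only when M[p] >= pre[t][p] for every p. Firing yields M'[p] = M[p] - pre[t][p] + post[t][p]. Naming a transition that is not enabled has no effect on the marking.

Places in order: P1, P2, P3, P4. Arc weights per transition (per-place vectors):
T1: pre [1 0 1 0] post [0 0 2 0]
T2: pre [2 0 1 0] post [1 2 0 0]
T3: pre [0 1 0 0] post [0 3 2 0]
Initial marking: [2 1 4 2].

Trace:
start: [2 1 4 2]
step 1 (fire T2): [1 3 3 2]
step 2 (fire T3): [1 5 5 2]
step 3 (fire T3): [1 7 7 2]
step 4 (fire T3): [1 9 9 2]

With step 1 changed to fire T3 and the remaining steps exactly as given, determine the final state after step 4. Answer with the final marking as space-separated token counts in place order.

(re-executing from step 1 with the substitution; state before step 1: [2 1 4 2])
step 1 (fire T3): [2 3 6 2]
step 2 (fire T3): [2 5 8 2]
step 3 (fire T3): [2 7 10 2]
step 4 (fire T3): [2 9 12 2]

2 9 12 2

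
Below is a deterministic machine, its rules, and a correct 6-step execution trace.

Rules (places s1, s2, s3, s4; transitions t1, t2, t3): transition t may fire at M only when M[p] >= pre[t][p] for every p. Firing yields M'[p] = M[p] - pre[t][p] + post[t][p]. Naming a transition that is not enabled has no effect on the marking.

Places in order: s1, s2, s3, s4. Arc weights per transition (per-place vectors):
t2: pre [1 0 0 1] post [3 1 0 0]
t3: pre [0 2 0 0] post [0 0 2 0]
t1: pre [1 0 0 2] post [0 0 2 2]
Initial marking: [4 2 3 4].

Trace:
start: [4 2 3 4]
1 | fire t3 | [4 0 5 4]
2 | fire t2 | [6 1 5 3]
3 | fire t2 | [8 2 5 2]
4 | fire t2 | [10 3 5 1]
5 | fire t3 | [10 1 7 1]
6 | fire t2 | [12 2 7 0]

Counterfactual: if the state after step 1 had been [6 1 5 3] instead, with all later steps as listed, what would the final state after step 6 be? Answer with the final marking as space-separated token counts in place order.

state after step 1 := [6 1 5 3]
2 | fire t2 | [8 2 5 2]
3 | fire t2 | [10 3 5 1]
4 | fire t2 | [12 4 5 0]
5 | fire t3 | [12 2 7 0]
6 | fire t2 | [12 2 7 0]

12 2 7 0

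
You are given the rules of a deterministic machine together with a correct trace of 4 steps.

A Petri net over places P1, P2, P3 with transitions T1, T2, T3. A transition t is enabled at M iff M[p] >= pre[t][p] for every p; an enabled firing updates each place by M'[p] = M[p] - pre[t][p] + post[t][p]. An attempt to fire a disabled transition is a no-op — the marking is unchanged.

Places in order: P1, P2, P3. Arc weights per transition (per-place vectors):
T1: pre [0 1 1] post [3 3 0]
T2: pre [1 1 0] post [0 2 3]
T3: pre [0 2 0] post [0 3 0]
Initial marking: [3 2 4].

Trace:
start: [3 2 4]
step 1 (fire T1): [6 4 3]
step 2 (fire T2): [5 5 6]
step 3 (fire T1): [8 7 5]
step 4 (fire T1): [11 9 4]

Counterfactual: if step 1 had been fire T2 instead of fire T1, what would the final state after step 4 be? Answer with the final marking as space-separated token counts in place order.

(re-executing from step 1 with the substitution; state before step 1: [3 2 4])
step 1 (fire T2): [2 3 7]
step 2 (fire T2): [1 4 10]
step 3 (fire T1): [4 6 9]
step 4 (fire T1): [7 8 8]

7 8 8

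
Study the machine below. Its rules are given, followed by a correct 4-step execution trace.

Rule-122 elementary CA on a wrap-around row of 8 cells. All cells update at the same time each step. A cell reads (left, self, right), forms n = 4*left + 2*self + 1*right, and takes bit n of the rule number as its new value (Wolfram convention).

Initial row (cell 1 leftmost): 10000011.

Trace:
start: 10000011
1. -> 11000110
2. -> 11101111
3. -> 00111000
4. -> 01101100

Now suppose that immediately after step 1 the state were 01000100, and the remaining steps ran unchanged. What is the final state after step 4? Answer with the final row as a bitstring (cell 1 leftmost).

10101010

state after step 1 := 01000100
2. -> 10101010
3. -> 01010101
4. -> 10101010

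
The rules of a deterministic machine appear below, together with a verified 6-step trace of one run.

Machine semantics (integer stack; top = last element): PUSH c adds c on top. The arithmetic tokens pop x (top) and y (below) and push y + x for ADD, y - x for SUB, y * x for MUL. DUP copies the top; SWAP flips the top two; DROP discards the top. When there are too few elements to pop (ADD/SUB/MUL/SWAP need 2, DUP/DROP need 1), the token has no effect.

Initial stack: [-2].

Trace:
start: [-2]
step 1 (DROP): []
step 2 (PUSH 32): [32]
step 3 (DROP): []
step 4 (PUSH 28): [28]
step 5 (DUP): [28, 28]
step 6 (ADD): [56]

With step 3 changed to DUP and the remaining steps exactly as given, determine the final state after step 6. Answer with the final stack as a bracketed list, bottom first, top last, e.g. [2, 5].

(re-executing from step 3 with the substitution; state before step 3: [32])
step 3 (DUP): [32, 32]
step 4 (PUSH 28): [32, 32, 28]
step 5 (DUP): [32, 32, 28, 28]
step 6 (ADD): [32, 32, 56]

[32, 32, 56]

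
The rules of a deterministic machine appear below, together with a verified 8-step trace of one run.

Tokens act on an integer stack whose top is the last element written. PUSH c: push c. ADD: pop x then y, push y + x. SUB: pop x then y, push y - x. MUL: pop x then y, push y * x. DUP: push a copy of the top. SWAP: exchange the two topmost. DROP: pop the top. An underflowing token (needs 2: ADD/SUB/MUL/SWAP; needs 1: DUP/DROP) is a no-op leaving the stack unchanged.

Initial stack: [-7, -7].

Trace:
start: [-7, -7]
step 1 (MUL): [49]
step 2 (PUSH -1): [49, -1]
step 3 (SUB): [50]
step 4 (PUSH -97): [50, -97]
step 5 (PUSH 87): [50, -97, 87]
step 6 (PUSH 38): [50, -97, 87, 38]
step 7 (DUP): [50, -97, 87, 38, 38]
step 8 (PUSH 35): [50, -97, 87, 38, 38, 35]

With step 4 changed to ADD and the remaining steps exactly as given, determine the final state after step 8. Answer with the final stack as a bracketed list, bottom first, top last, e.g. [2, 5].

(re-executing from step 4 with the substitution; state before step 4: [50])
step 4 (ADD): [50]
step 5 (PUSH 87): [50, 87]
step 6 (PUSH 38): [50, 87, 38]
step 7 (DUP): [50, 87, 38, 38]
step 8 (PUSH 35): [50, 87, 38, 38, 35]

[50, 87, 38, 38, 35]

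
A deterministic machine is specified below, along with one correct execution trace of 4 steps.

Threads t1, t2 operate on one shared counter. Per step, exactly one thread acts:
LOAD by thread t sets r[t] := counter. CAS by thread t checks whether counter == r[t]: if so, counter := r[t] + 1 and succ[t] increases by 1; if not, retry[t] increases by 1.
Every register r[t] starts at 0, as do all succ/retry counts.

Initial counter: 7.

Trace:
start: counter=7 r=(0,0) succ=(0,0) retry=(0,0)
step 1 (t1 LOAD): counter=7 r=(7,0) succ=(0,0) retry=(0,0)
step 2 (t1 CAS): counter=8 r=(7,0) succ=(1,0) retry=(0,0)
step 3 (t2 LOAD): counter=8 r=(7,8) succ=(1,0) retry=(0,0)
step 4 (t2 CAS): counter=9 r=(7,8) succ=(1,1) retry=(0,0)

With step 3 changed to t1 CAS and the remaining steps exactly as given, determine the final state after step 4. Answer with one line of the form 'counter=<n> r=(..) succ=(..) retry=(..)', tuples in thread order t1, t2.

(re-executing from step 3 with the substitution; state before step 3: counter=8 r=(7,0) succ=(1,0) retry=(0,0))
step 3 (t1 CAS): counter=8 r=(7,0) succ=(1,0) retry=(1,0)
step 4 (t2 CAS): counter=8 r=(7,0) succ=(1,0) retry=(1,1)

counter=8 r=(7,0) succ=(1,0) retry=(1,1)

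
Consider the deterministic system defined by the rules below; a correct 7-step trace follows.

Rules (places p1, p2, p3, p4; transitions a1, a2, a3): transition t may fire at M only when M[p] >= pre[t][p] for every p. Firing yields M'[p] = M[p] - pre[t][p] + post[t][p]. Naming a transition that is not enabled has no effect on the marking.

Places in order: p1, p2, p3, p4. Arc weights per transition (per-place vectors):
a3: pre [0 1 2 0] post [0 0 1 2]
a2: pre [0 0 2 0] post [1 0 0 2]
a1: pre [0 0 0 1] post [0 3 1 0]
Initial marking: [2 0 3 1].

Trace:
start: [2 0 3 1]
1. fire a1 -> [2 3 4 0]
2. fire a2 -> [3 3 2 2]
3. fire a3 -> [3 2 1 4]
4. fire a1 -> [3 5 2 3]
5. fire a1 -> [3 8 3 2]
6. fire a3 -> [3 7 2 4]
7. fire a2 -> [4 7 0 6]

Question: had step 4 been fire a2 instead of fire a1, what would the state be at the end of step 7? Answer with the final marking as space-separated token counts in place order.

3 4 1 5

(re-executing from step 4 with the substitution; state before step 4: [3 2 1 4])
4. fire a2 -> [3 2 1 4]
5. fire a1 -> [3 5 2 3]
6. fire a3 -> [3 4 1 5]
7. fire a2 -> [3 4 1 5]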